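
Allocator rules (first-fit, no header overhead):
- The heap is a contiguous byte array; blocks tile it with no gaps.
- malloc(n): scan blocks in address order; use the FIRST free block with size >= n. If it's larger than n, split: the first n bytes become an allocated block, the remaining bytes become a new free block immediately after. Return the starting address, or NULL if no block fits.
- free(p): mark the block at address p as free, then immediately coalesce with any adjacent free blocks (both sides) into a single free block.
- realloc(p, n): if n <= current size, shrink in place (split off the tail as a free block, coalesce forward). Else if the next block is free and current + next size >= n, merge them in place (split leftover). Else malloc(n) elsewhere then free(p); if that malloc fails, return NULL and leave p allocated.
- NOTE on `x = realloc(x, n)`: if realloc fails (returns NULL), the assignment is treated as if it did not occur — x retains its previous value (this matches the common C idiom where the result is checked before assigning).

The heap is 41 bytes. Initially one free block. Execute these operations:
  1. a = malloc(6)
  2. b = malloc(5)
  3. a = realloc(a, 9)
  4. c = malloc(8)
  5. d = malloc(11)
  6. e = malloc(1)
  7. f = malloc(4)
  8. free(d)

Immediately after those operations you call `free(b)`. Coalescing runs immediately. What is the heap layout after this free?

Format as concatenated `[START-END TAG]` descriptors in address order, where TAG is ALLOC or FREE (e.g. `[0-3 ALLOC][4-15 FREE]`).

Answer: [0-0 ALLOC][1-4 ALLOC][5-10 FREE][11-19 ALLOC][20-27 ALLOC][28-40 FREE]

Derivation:
Op 1: a = malloc(6) -> a = 0; heap: [0-5 ALLOC][6-40 FREE]
Op 2: b = malloc(5) -> b = 6; heap: [0-5 ALLOC][6-10 ALLOC][11-40 FREE]
Op 3: a = realloc(a, 9) -> a = 11; heap: [0-5 FREE][6-10 ALLOC][11-19 ALLOC][20-40 FREE]
Op 4: c = malloc(8) -> c = 20; heap: [0-5 FREE][6-10 ALLOC][11-19 ALLOC][20-27 ALLOC][28-40 FREE]
Op 5: d = malloc(11) -> d = 28; heap: [0-5 FREE][6-10 ALLOC][11-19 ALLOC][20-27 ALLOC][28-38 ALLOC][39-40 FREE]
Op 6: e = malloc(1) -> e = 0; heap: [0-0 ALLOC][1-5 FREE][6-10 ALLOC][11-19 ALLOC][20-27 ALLOC][28-38 ALLOC][39-40 FREE]
Op 7: f = malloc(4) -> f = 1; heap: [0-0 ALLOC][1-4 ALLOC][5-5 FREE][6-10 ALLOC][11-19 ALLOC][20-27 ALLOC][28-38 ALLOC][39-40 FREE]
Op 8: free(d) -> (freed d); heap: [0-0 ALLOC][1-4 ALLOC][5-5 FREE][6-10 ALLOC][11-19 ALLOC][20-27 ALLOC][28-40 FREE]
free(b): b = 6 -> block [6-10 ALLOC]; mark free, coalesce with adjacent free neighbors -> [0-0 ALLOC][1-4 ALLOC][5-10 FREE][11-19 ALLOC][20-27 ALLOC][28-40 FREE]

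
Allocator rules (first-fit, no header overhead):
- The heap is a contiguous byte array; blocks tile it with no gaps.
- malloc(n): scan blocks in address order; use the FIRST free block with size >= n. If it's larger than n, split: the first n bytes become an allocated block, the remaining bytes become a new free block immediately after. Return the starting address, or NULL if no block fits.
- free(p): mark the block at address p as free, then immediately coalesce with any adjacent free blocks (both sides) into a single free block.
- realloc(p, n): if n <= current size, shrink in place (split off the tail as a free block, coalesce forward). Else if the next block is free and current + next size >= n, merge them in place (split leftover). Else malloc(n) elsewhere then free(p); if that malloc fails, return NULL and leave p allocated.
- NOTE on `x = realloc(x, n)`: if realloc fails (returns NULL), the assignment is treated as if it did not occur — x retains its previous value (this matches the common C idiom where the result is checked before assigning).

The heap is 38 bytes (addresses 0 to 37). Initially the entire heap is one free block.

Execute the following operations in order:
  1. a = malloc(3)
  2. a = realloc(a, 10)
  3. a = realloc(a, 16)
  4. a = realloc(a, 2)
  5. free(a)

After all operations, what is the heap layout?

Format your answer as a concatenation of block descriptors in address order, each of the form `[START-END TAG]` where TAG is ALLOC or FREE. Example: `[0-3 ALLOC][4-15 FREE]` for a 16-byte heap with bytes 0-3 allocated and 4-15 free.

Op 1: a = malloc(3) -> a = 0; heap: [0-2 ALLOC][3-37 FREE]
Op 2: a = realloc(a, 10) -> a = 0; heap: [0-9 ALLOC][10-37 FREE]
Op 3: a = realloc(a, 16) -> a = 0; heap: [0-15 ALLOC][16-37 FREE]
Op 4: a = realloc(a, 2) -> a = 0; heap: [0-1 ALLOC][2-37 FREE]
Op 5: free(a) -> (freed a); heap: [0-37 FREE]

Answer: [0-37 FREE]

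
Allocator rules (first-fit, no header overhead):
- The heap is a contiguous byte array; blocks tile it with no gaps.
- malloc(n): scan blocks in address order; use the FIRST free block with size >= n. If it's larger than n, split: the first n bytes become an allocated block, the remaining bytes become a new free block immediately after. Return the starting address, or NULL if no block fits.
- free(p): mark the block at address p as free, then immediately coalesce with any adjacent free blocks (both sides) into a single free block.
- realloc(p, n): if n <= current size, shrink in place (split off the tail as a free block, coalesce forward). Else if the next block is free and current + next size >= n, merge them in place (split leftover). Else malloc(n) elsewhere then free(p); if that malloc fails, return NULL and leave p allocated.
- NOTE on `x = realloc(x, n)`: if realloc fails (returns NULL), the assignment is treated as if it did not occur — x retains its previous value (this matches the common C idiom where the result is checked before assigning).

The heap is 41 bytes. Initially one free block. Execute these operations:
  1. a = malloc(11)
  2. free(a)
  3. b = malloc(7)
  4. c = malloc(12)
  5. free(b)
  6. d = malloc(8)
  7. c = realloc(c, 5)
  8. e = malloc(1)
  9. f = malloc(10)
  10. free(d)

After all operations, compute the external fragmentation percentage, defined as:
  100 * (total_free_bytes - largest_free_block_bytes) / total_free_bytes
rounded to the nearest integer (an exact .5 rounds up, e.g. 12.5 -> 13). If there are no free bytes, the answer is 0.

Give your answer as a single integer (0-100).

Op 1: a = malloc(11) -> a = 0; heap: [0-10 ALLOC][11-40 FREE]
Op 2: free(a) -> (freed a); heap: [0-40 FREE]
Op 3: b = malloc(7) -> b = 0; heap: [0-6 ALLOC][7-40 FREE]
Op 4: c = malloc(12) -> c = 7; heap: [0-6 ALLOC][7-18 ALLOC][19-40 FREE]
Op 5: free(b) -> (freed b); heap: [0-6 FREE][7-18 ALLOC][19-40 FREE]
Op 6: d = malloc(8) -> d = 19; heap: [0-6 FREE][7-18 ALLOC][19-26 ALLOC][27-40 FREE]
Op 7: c = realloc(c, 5) -> c = 7; heap: [0-6 FREE][7-11 ALLOC][12-18 FREE][19-26 ALLOC][27-40 FREE]
Op 8: e = malloc(1) -> e = 0; heap: [0-0 ALLOC][1-6 FREE][7-11 ALLOC][12-18 FREE][19-26 ALLOC][27-40 FREE]
Op 9: f = malloc(10) -> f = 27; heap: [0-0 ALLOC][1-6 FREE][7-11 ALLOC][12-18 FREE][19-26 ALLOC][27-36 ALLOC][37-40 FREE]
Op 10: free(d) -> (freed d); heap: [0-0 ALLOC][1-6 FREE][7-11 ALLOC][12-26 FREE][27-36 ALLOC][37-40 FREE]
Free blocks: [6 15 4] total_free=25 largest=15 -> 100*(25-15)/25 = 1000/25 = 40

Answer: 40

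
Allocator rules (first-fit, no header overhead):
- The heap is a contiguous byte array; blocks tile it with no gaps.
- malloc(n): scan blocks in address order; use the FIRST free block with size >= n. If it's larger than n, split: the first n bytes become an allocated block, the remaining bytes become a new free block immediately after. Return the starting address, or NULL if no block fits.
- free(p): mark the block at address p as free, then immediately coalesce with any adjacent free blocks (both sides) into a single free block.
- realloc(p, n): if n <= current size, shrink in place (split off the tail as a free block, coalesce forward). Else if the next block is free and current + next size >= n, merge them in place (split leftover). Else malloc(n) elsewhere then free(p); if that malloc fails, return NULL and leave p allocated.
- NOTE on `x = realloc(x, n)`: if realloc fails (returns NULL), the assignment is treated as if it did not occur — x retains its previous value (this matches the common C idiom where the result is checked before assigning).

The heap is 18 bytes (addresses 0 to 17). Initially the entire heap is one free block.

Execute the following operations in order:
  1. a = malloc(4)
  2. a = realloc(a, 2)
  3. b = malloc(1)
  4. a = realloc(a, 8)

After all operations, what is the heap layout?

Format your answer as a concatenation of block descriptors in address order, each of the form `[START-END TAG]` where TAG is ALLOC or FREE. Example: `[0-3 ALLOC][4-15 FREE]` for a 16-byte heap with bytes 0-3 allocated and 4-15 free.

Answer: [0-1 FREE][2-2 ALLOC][3-10 ALLOC][11-17 FREE]

Derivation:
Op 1: a = malloc(4) -> a = 0; heap: [0-3 ALLOC][4-17 FREE]
Op 2: a = realloc(a, 2) -> a = 0; heap: [0-1 ALLOC][2-17 FREE]
Op 3: b = malloc(1) -> b = 2; heap: [0-1 ALLOC][2-2 ALLOC][3-17 FREE]
Op 4: a = realloc(a, 8) -> a = 3; heap: [0-1 FREE][2-2 ALLOC][3-10 ALLOC][11-17 FREE]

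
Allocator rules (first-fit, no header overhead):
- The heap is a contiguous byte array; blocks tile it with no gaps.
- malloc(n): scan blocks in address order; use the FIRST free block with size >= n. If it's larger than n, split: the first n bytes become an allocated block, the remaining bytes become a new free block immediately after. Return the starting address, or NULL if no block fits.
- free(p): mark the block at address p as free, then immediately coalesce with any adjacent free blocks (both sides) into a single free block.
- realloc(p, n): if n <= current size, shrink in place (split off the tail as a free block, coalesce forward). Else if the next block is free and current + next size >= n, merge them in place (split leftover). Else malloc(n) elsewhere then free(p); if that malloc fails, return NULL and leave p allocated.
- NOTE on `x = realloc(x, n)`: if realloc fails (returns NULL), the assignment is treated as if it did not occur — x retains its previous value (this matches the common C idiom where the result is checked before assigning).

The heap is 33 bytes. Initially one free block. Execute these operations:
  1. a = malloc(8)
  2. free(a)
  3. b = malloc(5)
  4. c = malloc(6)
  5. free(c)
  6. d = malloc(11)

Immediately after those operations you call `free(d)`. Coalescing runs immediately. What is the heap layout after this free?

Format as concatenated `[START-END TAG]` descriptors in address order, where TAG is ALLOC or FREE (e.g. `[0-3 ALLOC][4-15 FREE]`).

Answer: [0-4 ALLOC][5-32 FREE]

Derivation:
Op 1: a = malloc(8) -> a = 0; heap: [0-7 ALLOC][8-32 FREE]
Op 2: free(a) -> (freed a); heap: [0-32 FREE]
Op 3: b = malloc(5) -> b = 0; heap: [0-4 ALLOC][5-32 FREE]
Op 4: c = malloc(6) -> c = 5; heap: [0-4 ALLOC][5-10 ALLOC][11-32 FREE]
Op 5: free(c) -> (freed c); heap: [0-4 ALLOC][5-32 FREE]
Op 6: d = malloc(11) -> d = 5; heap: [0-4 ALLOC][5-15 ALLOC][16-32 FREE]
free(d): d = 5 -> block [5-15 ALLOC]; mark free, coalesce with adjacent free neighbors -> [0-4 ALLOC][5-32 FREE]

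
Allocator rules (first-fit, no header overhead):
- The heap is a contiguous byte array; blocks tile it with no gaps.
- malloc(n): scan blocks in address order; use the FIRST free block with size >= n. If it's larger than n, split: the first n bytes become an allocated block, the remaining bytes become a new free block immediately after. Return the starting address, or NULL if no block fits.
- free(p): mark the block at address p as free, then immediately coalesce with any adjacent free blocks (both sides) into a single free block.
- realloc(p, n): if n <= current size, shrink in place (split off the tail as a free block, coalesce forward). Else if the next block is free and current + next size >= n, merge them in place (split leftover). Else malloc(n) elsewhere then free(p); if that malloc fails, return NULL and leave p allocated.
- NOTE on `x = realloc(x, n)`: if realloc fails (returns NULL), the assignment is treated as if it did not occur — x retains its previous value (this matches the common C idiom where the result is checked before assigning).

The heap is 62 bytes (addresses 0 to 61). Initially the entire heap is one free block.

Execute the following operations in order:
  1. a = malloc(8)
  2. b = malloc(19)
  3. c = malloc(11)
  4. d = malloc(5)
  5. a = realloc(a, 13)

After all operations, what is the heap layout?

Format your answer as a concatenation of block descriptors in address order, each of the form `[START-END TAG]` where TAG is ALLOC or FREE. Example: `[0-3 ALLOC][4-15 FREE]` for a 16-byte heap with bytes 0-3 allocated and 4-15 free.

Answer: [0-7 FREE][8-26 ALLOC][27-37 ALLOC][38-42 ALLOC][43-55 ALLOC][56-61 FREE]

Derivation:
Op 1: a = malloc(8) -> a = 0; heap: [0-7 ALLOC][8-61 FREE]
Op 2: b = malloc(19) -> b = 8; heap: [0-7 ALLOC][8-26 ALLOC][27-61 FREE]
Op 3: c = malloc(11) -> c = 27; heap: [0-7 ALLOC][8-26 ALLOC][27-37 ALLOC][38-61 FREE]
Op 4: d = malloc(5) -> d = 38; heap: [0-7 ALLOC][8-26 ALLOC][27-37 ALLOC][38-42 ALLOC][43-61 FREE]
Op 5: a = realloc(a, 13) -> a = 43; heap: [0-7 FREE][8-26 ALLOC][27-37 ALLOC][38-42 ALLOC][43-55 ALLOC][56-61 FREE]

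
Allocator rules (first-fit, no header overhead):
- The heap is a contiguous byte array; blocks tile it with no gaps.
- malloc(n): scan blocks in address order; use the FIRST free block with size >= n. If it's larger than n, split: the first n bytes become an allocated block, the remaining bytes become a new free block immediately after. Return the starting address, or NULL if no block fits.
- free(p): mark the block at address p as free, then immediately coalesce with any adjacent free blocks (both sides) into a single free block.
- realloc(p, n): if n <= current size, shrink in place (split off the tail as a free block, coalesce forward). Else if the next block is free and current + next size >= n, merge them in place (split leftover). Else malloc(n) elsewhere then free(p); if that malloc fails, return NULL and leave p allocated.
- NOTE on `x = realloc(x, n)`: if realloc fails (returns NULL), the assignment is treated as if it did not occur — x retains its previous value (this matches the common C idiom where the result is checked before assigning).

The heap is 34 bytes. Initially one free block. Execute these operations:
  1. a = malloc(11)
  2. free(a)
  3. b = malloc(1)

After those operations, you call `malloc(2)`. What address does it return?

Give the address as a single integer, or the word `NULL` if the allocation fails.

Op 1: a = malloc(11) -> a = 0; heap: [0-10 ALLOC][11-33 FREE]
Op 2: free(a) -> (freed a); heap: [0-33 FREE]
Op 3: b = malloc(1) -> b = 0; heap: [0-0 ALLOC][1-33 FREE]
malloc(2): first-fit scan over [0-0 ALLOC][1-33 FREE] -> 1

Answer: 1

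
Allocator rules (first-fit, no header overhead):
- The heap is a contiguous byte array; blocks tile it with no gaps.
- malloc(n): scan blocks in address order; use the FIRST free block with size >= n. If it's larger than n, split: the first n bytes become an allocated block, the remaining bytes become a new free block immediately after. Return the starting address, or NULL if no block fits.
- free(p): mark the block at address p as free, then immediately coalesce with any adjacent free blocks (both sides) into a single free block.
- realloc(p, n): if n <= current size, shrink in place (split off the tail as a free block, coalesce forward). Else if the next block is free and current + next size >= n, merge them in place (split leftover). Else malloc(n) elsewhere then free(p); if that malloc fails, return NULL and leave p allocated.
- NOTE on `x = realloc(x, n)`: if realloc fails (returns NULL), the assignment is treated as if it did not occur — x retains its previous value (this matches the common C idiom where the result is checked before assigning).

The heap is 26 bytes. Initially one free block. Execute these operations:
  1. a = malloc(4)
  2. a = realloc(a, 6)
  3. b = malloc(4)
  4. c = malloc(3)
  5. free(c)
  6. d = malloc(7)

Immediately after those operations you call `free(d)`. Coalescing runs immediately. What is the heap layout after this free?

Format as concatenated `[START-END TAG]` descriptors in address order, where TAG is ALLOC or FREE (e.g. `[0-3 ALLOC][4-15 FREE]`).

Op 1: a = malloc(4) -> a = 0; heap: [0-3 ALLOC][4-25 FREE]
Op 2: a = realloc(a, 6) -> a = 0; heap: [0-5 ALLOC][6-25 FREE]
Op 3: b = malloc(4) -> b = 6; heap: [0-5 ALLOC][6-9 ALLOC][10-25 FREE]
Op 4: c = malloc(3) -> c = 10; heap: [0-5 ALLOC][6-9 ALLOC][10-12 ALLOC][13-25 FREE]
Op 5: free(c) -> (freed c); heap: [0-5 ALLOC][6-9 ALLOC][10-25 FREE]
Op 6: d = malloc(7) -> d = 10; heap: [0-5 ALLOC][6-9 ALLOC][10-16 ALLOC][17-25 FREE]
free(d): d = 10 -> block [10-16 ALLOC]; mark free, coalesce with adjacent free neighbors -> [0-5 ALLOC][6-9 ALLOC][10-25 FREE]

Answer: [0-5 ALLOC][6-9 ALLOC][10-25 FREE]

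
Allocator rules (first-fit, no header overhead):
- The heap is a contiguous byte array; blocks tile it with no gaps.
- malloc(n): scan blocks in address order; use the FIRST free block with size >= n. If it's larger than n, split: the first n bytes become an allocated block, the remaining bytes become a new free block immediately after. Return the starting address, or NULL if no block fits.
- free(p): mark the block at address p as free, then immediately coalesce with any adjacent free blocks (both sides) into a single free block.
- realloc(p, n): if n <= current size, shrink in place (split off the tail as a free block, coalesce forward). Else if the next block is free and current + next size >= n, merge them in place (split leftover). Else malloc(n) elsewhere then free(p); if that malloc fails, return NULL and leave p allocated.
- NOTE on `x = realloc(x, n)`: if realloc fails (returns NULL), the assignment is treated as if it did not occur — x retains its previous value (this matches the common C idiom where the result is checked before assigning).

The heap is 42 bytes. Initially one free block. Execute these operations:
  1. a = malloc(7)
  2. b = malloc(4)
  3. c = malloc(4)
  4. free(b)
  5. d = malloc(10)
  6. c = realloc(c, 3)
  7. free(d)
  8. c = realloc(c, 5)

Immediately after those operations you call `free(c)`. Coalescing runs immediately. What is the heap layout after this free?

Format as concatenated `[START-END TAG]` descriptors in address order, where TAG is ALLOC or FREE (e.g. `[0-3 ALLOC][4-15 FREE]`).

Answer: [0-6 ALLOC][7-41 FREE]

Derivation:
Op 1: a = malloc(7) -> a = 0; heap: [0-6 ALLOC][7-41 FREE]
Op 2: b = malloc(4) -> b = 7; heap: [0-6 ALLOC][7-10 ALLOC][11-41 FREE]
Op 3: c = malloc(4) -> c = 11; heap: [0-6 ALLOC][7-10 ALLOC][11-14 ALLOC][15-41 FREE]
Op 4: free(b) -> (freed b); heap: [0-6 ALLOC][7-10 FREE][11-14 ALLOC][15-41 FREE]
Op 5: d = malloc(10) -> d = 15; heap: [0-6 ALLOC][7-10 FREE][11-14 ALLOC][15-24 ALLOC][25-41 FREE]
Op 6: c = realloc(c, 3) -> c = 11; heap: [0-6 ALLOC][7-10 FREE][11-13 ALLOC][14-14 FREE][15-24 ALLOC][25-41 FREE]
Op 7: free(d) -> (freed d); heap: [0-6 ALLOC][7-10 FREE][11-13 ALLOC][14-41 FREE]
Op 8: c = realloc(c, 5) -> c = 11; heap: [0-6 ALLOC][7-10 FREE][11-15 ALLOC][16-41 FREE]
free(c): c = 11 -> block [11-15 ALLOC]; mark free, coalesce with adjacent free neighbors -> [0-6 ALLOC][7-41 FREE]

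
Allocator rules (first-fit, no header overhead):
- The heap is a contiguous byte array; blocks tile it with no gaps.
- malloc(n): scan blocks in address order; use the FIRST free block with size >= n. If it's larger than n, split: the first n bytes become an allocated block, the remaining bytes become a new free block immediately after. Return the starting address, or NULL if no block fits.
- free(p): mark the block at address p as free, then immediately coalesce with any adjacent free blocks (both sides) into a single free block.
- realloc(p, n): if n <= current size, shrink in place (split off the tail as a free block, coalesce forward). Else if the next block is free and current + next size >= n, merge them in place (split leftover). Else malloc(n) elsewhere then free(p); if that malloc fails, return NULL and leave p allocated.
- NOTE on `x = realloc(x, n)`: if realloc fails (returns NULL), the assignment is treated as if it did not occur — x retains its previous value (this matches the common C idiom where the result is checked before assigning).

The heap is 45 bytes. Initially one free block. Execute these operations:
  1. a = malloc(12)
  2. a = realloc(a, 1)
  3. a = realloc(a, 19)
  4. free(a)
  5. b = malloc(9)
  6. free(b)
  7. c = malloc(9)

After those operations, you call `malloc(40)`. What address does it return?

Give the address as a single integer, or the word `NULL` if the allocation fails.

Answer: NULL

Derivation:
Op 1: a = malloc(12) -> a = 0; heap: [0-11 ALLOC][12-44 FREE]
Op 2: a = realloc(a, 1) -> a = 0; heap: [0-0 ALLOC][1-44 FREE]
Op 3: a = realloc(a, 19) -> a = 0; heap: [0-18 ALLOC][19-44 FREE]
Op 4: free(a) -> (freed a); heap: [0-44 FREE]
Op 5: b = malloc(9) -> b = 0; heap: [0-8 ALLOC][9-44 FREE]
Op 6: free(b) -> (freed b); heap: [0-44 FREE]
Op 7: c = malloc(9) -> c = 0; heap: [0-8 ALLOC][9-44 FREE]
malloc(40): first-fit scan over [0-8 ALLOC][9-44 FREE] -> NULL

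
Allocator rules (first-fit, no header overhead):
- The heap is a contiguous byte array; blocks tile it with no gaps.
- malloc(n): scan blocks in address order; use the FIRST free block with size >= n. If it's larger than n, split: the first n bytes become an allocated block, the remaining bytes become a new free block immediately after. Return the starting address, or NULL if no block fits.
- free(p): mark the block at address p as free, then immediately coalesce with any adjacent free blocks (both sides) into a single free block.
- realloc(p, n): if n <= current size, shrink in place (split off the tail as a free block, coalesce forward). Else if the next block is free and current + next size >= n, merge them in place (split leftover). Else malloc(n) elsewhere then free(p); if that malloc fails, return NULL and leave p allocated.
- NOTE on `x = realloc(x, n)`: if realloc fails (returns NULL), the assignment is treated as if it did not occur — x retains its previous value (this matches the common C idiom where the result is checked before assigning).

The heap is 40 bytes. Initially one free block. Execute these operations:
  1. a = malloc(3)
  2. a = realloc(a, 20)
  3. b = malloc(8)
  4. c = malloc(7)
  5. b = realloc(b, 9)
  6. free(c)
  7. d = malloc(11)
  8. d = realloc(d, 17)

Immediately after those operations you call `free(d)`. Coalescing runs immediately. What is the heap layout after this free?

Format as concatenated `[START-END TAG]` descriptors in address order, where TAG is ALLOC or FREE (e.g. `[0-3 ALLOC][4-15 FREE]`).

Op 1: a = malloc(3) -> a = 0; heap: [0-2 ALLOC][3-39 FREE]
Op 2: a = realloc(a, 20) -> a = 0; heap: [0-19 ALLOC][20-39 FREE]
Op 3: b = malloc(8) -> b = 20; heap: [0-19 ALLOC][20-27 ALLOC][28-39 FREE]
Op 4: c = malloc(7) -> c = 28; heap: [0-19 ALLOC][20-27 ALLOC][28-34 ALLOC][35-39 FREE]
Op 5: b = realloc(b, 9) -> NULL (b unchanged); heap: [0-19 ALLOC][20-27 ALLOC][28-34 ALLOC][35-39 FREE]
Op 6: free(c) -> (freed c); heap: [0-19 ALLOC][20-27 ALLOC][28-39 FREE]
Op 7: d = malloc(11) -> d = 28; heap: [0-19 ALLOC][20-27 ALLOC][28-38 ALLOC][39-39 FREE]
Op 8: d = realloc(d, 17) -> NULL (d unchanged); heap: [0-19 ALLOC][20-27 ALLOC][28-38 ALLOC][39-39 FREE]
free(d): d = 28 -> block [28-38 ALLOC]; mark free, coalesce with adjacent free neighbors -> [0-19 ALLOC][20-27 ALLOC][28-39 FREE]

Answer: [0-19 ALLOC][20-27 ALLOC][28-39 FREE]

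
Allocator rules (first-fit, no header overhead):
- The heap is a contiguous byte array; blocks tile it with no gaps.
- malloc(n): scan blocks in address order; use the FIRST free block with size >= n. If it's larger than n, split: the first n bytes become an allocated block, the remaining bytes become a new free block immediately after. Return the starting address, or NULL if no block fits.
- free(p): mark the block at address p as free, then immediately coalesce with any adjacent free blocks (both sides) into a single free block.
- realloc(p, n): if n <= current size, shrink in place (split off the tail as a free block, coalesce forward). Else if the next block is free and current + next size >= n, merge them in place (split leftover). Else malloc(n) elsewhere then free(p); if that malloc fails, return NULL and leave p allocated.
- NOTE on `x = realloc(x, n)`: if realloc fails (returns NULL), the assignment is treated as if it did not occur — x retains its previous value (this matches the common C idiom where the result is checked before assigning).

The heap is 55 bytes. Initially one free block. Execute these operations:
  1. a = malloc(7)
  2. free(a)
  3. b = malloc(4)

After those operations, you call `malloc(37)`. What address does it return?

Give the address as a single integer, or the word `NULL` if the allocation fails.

Answer: 4

Derivation:
Op 1: a = malloc(7) -> a = 0; heap: [0-6 ALLOC][7-54 FREE]
Op 2: free(a) -> (freed a); heap: [0-54 FREE]
Op 3: b = malloc(4) -> b = 0; heap: [0-3 ALLOC][4-54 FREE]
malloc(37): first-fit scan over [0-3 ALLOC][4-54 FREE] -> 4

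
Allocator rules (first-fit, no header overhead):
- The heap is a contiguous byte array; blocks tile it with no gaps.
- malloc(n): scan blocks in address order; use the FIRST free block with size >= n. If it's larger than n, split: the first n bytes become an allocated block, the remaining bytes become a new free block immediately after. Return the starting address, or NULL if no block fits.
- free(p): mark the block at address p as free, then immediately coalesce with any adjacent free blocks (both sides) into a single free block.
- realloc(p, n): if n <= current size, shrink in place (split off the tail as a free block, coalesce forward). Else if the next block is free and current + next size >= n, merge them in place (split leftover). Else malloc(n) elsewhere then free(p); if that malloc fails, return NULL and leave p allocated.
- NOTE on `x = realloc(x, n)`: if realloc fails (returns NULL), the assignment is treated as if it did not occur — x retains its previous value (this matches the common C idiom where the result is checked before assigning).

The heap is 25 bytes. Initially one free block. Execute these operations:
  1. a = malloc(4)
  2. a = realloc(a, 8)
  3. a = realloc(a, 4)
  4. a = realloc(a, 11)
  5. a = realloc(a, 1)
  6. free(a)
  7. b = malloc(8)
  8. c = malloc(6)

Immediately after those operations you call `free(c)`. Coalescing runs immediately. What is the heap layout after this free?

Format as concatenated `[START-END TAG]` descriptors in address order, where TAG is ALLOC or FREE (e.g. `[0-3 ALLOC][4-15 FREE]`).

Answer: [0-7 ALLOC][8-24 FREE]

Derivation:
Op 1: a = malloc(4) -> a = 0; heap: [0-3 ALLOC][4-24 FREE]
Op 2: a = realloc(a, 8) -> a = 0; heap: [0-7 ALLOC][8-24 FREE]
Op 3: a = realloc(a, 4) -> a = 0; heap: [0-3 ALLOC][4-24 FREE]
Op 4: a = realloc(a, 11) -> a = 0; heap: [0-10 ALLOC][11-24 FREE]
Op 5: a = realloc(a, 1) -> a = 0; heap: [0-0 ALLOC][1-24 FREE]
Op 6: free(a) -> (freed a); heap: [0-24 FREE]
Op 7: b = malloc(8) -> b = 0; heap: [0-7 ALLOC][8-24 FREE]
Op 8: c = malloc(6) -> c = 8; heap: [0-7 ALLOC][8-13 ALLOC][14-24 FREE]
free(c): c = 8 -> block [8-13 ALLOC]; mark free, coalesce with adjacent free neighbors -> [0-7 ALLOC][8-24 FREE]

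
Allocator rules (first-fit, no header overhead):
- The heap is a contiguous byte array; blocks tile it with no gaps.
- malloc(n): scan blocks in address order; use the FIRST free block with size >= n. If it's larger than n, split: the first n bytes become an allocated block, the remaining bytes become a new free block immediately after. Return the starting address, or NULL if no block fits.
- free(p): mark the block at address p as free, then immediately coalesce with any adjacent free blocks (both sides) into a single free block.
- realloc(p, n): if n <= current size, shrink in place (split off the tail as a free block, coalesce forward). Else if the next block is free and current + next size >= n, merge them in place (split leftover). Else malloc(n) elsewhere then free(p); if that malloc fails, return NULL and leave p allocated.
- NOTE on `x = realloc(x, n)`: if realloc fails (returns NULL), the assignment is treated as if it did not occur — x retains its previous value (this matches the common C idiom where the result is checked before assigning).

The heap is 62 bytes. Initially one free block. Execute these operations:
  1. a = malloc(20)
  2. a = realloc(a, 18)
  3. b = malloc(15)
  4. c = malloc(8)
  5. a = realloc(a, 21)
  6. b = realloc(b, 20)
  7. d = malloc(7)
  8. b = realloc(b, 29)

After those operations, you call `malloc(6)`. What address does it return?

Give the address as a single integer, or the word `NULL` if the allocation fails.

Op 1: a = malloc(20) -> a = 0; heap: [0-19 ALLOC][20-61 FREE]
Op 2: a = realloc(a, 18) -> a = 0; heap: [0-17 ALLOC][18-61 FREE]
Op 3: b = malloc(15) -> b = 18; heap: [0-17 ALLOC][18-32 ALLOC][33-61 FREE]
Op 4: c = malloc(8) -> c = 33; heap: [0-17 ALLOC][18-32 ALLOC][33-40 ALLOC][41-61 FREE]
Op 5: a = realloc(a, 21) -> a = 41; heap: [0-17 FREE][18-32 ALLOC][33-40 ALLOC][41-61 ALLOC]
Op 6: b = realloc(b, 20) -> NULL (b unchanged); heap: [0-17 FREE][18-32 ALLOC][33-40 ALLOC][41-61 ALLOC]
Op 7: d = malloc(7) -> d = 0; heap: [0-6 ALLOC][7-17 FREE][18-32 ALLOC][33-40 ALLOC][41-61 ALLOC]
Op 8: b = realloc(b, 29) -> NULL (b unchanged); heap: [0-6 ALLOC][7-17 FREE][18-32 ALLOC][33-40 ALLOC][41-61 ALLOC]
malloc(6): first-fit scan over [0-6 ALLOC][7-17 FREE][18-32 ALLOC][33-40 ALLOC][41-61 ALLOC] -> 7

Answer: 7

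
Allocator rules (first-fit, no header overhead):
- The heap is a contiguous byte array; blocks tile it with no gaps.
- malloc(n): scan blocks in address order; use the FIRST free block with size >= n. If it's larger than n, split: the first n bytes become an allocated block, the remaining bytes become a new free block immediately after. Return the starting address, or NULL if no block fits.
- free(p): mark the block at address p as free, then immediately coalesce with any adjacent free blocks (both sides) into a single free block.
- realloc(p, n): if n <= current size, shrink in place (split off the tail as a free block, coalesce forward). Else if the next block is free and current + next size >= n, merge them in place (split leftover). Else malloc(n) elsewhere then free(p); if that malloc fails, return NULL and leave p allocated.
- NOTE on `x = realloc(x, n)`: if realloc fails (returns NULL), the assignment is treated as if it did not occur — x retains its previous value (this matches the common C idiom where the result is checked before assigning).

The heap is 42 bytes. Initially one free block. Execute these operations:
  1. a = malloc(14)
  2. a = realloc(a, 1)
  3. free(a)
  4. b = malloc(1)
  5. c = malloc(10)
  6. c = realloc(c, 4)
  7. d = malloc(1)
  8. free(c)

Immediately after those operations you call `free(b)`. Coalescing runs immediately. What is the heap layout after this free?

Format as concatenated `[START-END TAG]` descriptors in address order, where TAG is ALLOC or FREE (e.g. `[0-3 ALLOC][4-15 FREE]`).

Answer: [0-4 FREE][5-5 ALLOC][6-41 FREE]

Derivation:
Op 1: a = malloc(14) -> a = 0; heap: [0-13 ALLOC][14-41 FREE]
Op 2: a = realloc(a, 1) -> a = 0; heap: [0-0 ALLOC][1-41 FREE]
Op 3: free(a) -> (freed a); heap: [0-41 FREE]
Op 4: b = malloc(1) -> b = 0; heap: [0-0 ALLOC][1-41 FREE]
Op 5: c = malloc(10) -> c = 1; heap: [0-0 ALLOC][1-10 ALLOC][11-41 FREE]
Op 6: c = realloc(c, 4) -> c = 1; heap: [0-0 ALLOC][1-4 ALLOC][5-41 FREE]
Op 7: d = malloc(1) -> d = 5; heap: [0-0 ALLOC][1-4 ALLOC][5-5 ALLOC][6-41 FREE]
Op 8: free(c) -> (freed c); heap: [0-0 ALLOC][1-4 FREE][5-5 ALLOC][6-41 FREE]
free(b): b = 0 -> block [0-0 ALLOC]; mark free, coalesce with adjacent free neighbors -> [0-4 FREE][5-5 ALLOC][6-41 FREE]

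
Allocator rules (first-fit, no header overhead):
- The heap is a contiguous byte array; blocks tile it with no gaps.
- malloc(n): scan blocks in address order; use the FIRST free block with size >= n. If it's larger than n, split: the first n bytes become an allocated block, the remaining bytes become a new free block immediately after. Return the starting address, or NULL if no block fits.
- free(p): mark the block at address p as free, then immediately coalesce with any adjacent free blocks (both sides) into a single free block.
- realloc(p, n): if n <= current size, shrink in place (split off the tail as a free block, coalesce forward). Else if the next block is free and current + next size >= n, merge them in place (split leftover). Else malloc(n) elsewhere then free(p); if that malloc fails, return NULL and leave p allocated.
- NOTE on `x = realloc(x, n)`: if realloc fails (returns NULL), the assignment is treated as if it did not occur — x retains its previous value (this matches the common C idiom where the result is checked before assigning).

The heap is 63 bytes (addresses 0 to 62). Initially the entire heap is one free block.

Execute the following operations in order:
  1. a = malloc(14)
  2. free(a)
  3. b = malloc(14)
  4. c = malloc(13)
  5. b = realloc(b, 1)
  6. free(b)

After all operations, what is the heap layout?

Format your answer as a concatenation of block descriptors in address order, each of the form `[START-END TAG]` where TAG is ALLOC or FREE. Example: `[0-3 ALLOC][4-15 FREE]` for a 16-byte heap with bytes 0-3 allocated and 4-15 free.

Op 1: a = malloc(14) -> a = 0; heap: [0-13 ALLOC][14-62 FREE]
Op 2: free(a) -> (freed a); heap: [0-62 FREE]
Op 3: b = malloc(14) -> b = 0; heap: [0-13 ALLOC][14-62 FREE]
Op 4: c = malloc(13) -> c = 14; heap: [0-13 ALLOC][14-26 ALLOC][27-62 FREE]
Op 5: b = realloc(b, 1) -> b = 0; heap: [0-0 ALLOC][1-13 FREE][14-26 ALLOC][27-62 FREE]
Op 6: free(b) -> (freed b); heap: [0-13 FREE][14-26 ALLOC][27-62 FREE]

Answer: [0-13 FREE][14-26 ALLOC][27-62 FREE]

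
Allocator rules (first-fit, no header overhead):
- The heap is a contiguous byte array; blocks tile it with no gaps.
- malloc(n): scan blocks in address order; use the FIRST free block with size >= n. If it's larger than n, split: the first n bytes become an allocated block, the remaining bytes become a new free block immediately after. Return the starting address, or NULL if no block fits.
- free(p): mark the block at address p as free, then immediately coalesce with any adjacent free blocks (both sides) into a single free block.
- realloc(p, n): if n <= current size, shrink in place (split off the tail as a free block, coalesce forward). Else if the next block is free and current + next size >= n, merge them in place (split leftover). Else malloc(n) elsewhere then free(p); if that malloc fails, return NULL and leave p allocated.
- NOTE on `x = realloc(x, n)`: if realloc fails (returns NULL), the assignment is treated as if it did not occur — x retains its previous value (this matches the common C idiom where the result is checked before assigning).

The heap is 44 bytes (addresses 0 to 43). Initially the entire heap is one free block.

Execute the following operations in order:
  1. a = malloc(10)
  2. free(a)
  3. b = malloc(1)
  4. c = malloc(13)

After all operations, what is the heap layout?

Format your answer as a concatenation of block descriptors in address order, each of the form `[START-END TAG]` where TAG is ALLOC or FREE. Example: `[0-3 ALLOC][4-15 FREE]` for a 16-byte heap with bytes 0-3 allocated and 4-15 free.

Op 1: a = malloc(10) -> a = 0; heap: [0-9 ALLOC][10-43 FREE]
Op 2: free(a) -> (freed a); heap: [0-43 FREE]
Op 3: b = malloc(1) -> b = 0; heap: [0-0 ALLOC][1-43 FREE]
Op 4: c = malloc(13) -> c = 1; heap: [0-0 ALLOC][1-13 ALLOC][14-43 FREE]

Answer: [0-0 ALLOC][1-13 ALLOC][14-43 FREE]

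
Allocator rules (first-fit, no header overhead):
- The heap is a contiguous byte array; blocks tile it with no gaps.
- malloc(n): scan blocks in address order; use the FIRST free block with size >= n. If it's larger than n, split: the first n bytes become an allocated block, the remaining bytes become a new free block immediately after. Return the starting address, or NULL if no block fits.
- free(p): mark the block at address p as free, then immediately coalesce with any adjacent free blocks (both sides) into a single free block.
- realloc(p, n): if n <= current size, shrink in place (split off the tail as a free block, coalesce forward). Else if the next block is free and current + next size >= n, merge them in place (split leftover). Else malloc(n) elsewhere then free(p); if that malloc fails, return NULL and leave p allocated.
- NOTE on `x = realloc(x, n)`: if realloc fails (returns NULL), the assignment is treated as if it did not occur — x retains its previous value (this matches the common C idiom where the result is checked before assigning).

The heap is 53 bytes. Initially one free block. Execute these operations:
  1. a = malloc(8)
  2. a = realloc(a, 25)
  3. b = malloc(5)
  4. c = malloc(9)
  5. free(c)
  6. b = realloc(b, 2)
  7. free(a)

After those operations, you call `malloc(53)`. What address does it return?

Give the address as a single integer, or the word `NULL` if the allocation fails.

Answer: NULL

Derivation:
Op 1: a = malloc(8) -> a = 0; heap: [0-7 ALLOC][8-52 FREE]
Op 2: a = realloc(a, 25) -> a = 0; heap: [0-24 ALLOC][25-52 FREE]
Op 3: b = malloc(5) -> b = 25; heap: [0-24 ALLOC][25-29 ALLOC][30-52 FREE]
Op 4: c = malloc(9) -> c = 30; heap: [0-24 ALLOC][25-29 ALLOC][30-38 ALLOC][39-52 FREE]
Op 5: free(c) -> (freed c); heap: [0-24 ALLOC][25-29 ALLOC][30-52 FREE]
Op 6: b = realloc(b, 2) -> b = 25; heap: [0-24 ALLOC][25-26 ALLOC][27-52 FREE]
Op 7: free(a) -> (freed a); heap: [0-24 FREE][25-26 ALLOC][27-52 FREE]
malloc(53): first-fit scan over [0-24 FREE][25-26 ALLOC][27-52 FREE] -> NULL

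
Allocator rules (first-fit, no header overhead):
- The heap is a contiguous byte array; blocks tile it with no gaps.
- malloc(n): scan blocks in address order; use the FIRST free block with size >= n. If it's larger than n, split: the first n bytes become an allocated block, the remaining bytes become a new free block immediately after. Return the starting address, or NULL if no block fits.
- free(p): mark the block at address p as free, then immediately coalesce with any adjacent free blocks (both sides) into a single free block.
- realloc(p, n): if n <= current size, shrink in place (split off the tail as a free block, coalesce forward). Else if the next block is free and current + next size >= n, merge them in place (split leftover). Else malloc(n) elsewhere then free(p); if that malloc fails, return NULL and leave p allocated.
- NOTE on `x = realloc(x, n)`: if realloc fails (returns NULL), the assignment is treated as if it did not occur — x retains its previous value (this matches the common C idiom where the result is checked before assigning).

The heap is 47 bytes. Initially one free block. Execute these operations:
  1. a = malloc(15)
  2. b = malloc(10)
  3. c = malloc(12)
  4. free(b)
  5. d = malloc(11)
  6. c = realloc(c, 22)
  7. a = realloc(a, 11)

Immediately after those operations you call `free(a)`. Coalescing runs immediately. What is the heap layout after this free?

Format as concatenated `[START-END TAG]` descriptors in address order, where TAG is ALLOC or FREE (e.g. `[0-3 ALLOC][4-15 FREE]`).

Answer: [0-24 FREE][25-46 ALLOC]

Derivation:
Op 1: a = malloc(15) -> a = 0; heap: [0-14 ALLOC][15-46 FREE]
Op 2: b = malloc(10) -> b = 15; heap: [0-14 ALLOC][15-24 ALLOC][25-46 FREE]
Op 3: c = malloc(12) -> c = 25; heap: [0-14 ALLOC][15-24 ALLOC][25-36 ALLOC][37-46 FREE]
Op 4: free(b) -> (freed b); heap: [0-14 ALLOC][15-24 FREE][25-36 ALLOC][37-46 FREE]
Op 5: d = malloc(11) -> d = NULL; heap: [0-14 ALLOC][15-24 FREE][25-36 ALLOC][37-46 FREE]
Op 6: c = realloc(c, 22) -> c = 25; heap: [0-14 ALLOC][15-24 FREE][25-46 ALLOC]
Op 7: a = realloc(a, 11) -> a = 0; heap: [0-10 ALLOC][11-24 FREE][25-46 ALLOC]
free(a): a = 0 -> block [0-10 ALLOC]; mark free, coalesce with adjacent free neighbors -> [0-24 FREE][25-46 ALLOC]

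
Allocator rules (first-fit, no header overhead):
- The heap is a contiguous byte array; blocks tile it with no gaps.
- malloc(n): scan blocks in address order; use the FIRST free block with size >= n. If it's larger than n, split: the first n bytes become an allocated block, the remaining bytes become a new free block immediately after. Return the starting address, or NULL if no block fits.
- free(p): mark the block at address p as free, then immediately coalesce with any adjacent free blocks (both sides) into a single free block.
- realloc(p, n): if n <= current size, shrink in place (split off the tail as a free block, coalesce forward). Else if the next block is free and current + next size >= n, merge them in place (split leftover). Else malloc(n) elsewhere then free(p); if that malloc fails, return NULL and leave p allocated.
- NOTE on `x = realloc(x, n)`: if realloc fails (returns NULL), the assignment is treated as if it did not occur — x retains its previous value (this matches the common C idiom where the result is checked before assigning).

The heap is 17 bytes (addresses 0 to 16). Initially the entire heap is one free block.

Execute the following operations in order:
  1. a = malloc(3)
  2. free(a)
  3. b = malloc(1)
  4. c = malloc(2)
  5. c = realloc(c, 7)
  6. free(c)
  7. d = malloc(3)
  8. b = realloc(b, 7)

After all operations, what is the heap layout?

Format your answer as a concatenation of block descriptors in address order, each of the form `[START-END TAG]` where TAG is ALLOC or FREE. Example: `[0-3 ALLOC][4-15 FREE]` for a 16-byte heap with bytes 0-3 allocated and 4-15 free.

Op 1: a = malloc(3) -> a = 0; heap: [0-2 ALLOC][3-16 FREE]
Op 2: free(a) -> (freed a); heap: [0-16 FREE]
Op 3: b = malloc(1) -> b = 0; heap: [0-0 ALLOC][1-16 FREE]
Op 4: c = malloc(2) -> c = 1; heap: [0-0 ALLOC][1-2 ALLOC][3-16 FREE]
Op 5: c = realloc(c, 7) -> c = 1; heap: [0-0 ALLOC][1-7 ALLOC][8-16 FREE]
Op 6: free(c) -> (freed c); heap: [0-0 ALLOC][1-16 FREE]
Op 7: d = malloc(3) -> d = 1; heap: [0-0 ALLOC][1-3 ALLOC][4-16 FREE]
Op 8: b = realloc(b, 7) -> b = 4; heap: [0-0 FREE][1-3 ALLOC][4-10 ALLOC][11-16 FREE]

Answer: [0-0 FREE][1-3 ALLOC][4-10 ALLOC][11-16 FREE]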